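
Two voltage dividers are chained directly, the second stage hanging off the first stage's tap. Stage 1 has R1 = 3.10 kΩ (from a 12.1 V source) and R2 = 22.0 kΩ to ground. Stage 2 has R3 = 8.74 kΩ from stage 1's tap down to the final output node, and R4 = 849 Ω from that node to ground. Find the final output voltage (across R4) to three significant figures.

Stage 2 presents R3+R4 = 9589 Ω as a load on stage 1's tap.
Stage 1's lower leg becomes R2‖(R3+R4) = 6678 Ω, so V_mid = 12.1 × 6678/9778 = 8.264 V.
Stage 2 is itself unloaded: V_out = V_mid × R4/(R3+R4) = 8.264 × 849/9589 = 0.732 V.

V_out ≈ 0.732 V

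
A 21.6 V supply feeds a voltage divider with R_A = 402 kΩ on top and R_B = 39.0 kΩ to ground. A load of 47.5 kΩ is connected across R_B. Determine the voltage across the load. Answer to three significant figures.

V_out ≈ 1.09 V

The load sits in parallel with R_B: R_B‖R_L = (39.0 × 47.5) / (39.0 + 47.5) = 21.42 kΩ.
V_out = 21.6 × 21.42 / (402 + 21.42) = 21.6 × 21.42/423.4 = 1.09 V.
(Unloaded it would have been 1.91 V.)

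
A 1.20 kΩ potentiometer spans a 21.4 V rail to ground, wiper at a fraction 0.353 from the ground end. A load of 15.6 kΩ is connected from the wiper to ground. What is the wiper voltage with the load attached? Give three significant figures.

The wiper splits the pot into (1−α)R = 776.4 Ω above and αR = 423.6 Ω below.
Lower section ‖ load = 412.4 Ω.
V_wiper = 21.4 × 412.4/(776.4 + 412.4) = 7.42 V.

V ≈ 7.42 V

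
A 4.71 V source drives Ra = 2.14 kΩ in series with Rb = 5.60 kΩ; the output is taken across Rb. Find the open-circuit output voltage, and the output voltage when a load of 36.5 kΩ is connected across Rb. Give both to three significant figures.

Unloaded: 3.41 V; loaded: 3.27 V

Open-circuit: V = 4.71 × 5.60/(2.14 + 5.60) = 3.41 V.
With the load, Rb becomes Rb‖R_L = 4.855 kΩ, so V = 4.71 × 4.855/6.995 = 3.27 V.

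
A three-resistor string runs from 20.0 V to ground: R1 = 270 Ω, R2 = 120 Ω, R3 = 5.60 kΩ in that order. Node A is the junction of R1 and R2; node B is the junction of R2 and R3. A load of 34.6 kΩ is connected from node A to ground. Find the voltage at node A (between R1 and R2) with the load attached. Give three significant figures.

V ≈ 19.0 V

Below node A the series string R2+R3 = 5720 Ω sits in parallel with the 34600 Ω load: 4909 Ω.
V_A = 20.0 × 4909/(270 + 4909) = 19.0 V.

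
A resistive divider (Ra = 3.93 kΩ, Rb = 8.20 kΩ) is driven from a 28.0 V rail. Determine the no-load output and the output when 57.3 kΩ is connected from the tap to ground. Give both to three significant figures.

Open-circuit: V = 28.0 × 8.20/(3.93 + 8.20) = 18.9 V.
With the load, Rb becomes Rb‖R_L = 7.173 kΩ, so V = 28.0 × 7.173/11.10 = 18.1 V.

Unloaded: 18.9 V; loaded: 18.1 V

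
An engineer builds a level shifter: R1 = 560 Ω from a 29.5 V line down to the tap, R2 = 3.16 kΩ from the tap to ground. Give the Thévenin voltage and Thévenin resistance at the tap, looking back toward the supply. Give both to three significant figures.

V_th is the open-circuit tap voltage: 29.5 × 3160/(560 + 3160) = 25.1 V.
With the supply zeroed, R1 and R2 appear in parallel from the tap: R_th = R1‖R2 = (560 × 3160)/3720 = 476 Ω.

V_th = 25.1 V, R_th = 476 Ω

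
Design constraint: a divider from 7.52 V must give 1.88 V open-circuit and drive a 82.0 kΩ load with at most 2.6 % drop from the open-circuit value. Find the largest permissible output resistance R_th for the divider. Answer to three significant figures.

Loading drop = R_th/(R_th + R_L) ≤ 0.0260, so R_th ≤ R_L · ε/(1−ε) = 82.0 kΩ × 0.0260/0.9740 = 2.19 kΩ.

R_th ≤ 2.19 kΩ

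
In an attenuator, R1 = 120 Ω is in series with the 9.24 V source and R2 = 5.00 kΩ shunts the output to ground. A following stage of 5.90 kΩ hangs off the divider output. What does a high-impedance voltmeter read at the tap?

V_out ≈ 8.85 V

The load sits in parallel with R2: R2‖R_L = (5000 × 5900) / (5000 + 5900) = 2706 Ω.
V_out = 9.24 × 2706 / (120 + 2706) = 9.24 × 2706/2826 = 8.85 V.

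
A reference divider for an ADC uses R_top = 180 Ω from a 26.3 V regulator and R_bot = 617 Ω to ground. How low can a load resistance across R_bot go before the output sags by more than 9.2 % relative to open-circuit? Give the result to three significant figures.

Output resistance R_th = R_top‖R_bot = (180 × 617)/797.0 = 139.3 Ω.
The fractional drop is R_th/(R_th + R_L); requiring this ≤ 0.0920 gives R_L ≥ R_th(1/0.0920 − 1) = 139.3 × 9.870 = 1.38 kΩ.

R_L(min) ≈ 1.38 kΩ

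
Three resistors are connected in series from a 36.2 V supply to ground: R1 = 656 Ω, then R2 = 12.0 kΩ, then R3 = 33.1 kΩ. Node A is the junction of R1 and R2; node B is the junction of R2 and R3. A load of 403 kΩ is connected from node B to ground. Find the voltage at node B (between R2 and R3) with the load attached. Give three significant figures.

At node B, R3 is in parallel with the load: R3‖R_L = 30590 Ω.
Below node A the resistance is R2 + (R3‖R_L) = 42590 Ω, so V_A = 36.2 × 42590/43240 = 35.65 V.
Then V_B = V_A × (R3‖R_L)/(R2 + R3‖R_L) = 35.65 × 30590/42590 = 25.6 V.

V ≈ 25.6 V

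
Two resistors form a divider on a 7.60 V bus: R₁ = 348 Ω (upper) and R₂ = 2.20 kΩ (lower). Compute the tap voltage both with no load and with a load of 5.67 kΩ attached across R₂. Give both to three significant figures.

Unloaded: 6.56 V; loaded: 6.23 V

Open-circuit: V = 7.60 × 2200/(348 + 2200) = 6.56 V.
With the load, R₂ becomes R₂‖R_L = 1585 Ω, so V = 7.60 × 1585/1933 = 6.23 V.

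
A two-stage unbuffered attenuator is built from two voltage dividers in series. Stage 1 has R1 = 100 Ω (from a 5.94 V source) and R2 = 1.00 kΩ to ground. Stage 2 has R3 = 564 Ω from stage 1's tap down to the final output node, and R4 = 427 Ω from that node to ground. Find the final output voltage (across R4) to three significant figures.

V_out ≈ 2.13 V

Stage 2 presents R3+R4 = 991.0 Ω as a load on stage 1's tap.
Stage 1's lower leg becomes R2‖(R3+R4) = 497.7 Ω, so V_mid = 5.94 × 497.7/597.7 = 4.946 V.
Stage 2 is itself unloaded: V_out = V_mid × R4/(R3+R4) = 4.946 × 427/991.0 = 2.13 V.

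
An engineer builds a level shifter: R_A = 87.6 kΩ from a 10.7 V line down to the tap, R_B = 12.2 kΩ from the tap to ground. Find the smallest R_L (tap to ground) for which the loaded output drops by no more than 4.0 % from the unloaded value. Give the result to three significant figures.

Output resistance R_th = R_A‖R_B = (87.6 × 12.2)/99.80 = 10.71 kΩ.
The fractional drop is R_th/(R_th + R_L); requiring this ≤ 0.0400 gives R_L ≥ R_th(1/0.0400 − 1) = 10.71 × 24.00 = 257 kΩ.

R_L(min) ≈ 257 kΩ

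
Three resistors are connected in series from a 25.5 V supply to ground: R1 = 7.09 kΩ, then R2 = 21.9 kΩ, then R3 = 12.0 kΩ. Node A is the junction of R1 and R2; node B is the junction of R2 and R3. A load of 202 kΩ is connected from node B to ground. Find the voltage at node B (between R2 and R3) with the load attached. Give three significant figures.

V ≈ 7.16 V

At node B, R3 is in parallel with the load: R3‖R_L = 11.33 kΩ.
Below node A the resistance is R2 + (R3‖R_L) = 33.23 kΩ, so V_A = 25.5 × 33.23/40.32 = 21.02 V.
Then V_B = V_A × (R3‖R_L)/(R2 + R3‖R_L) = 21.02 × 11.33/33.23 = 7.16 V.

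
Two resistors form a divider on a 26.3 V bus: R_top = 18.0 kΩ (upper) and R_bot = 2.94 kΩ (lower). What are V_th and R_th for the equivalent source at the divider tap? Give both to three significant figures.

V_th = 3.69 V, R_th = 2.53 kΩ

V_th is the open-circuit tap voltage: 26.3 × 2.94/(18.0 + 2.94) = 3.69 V.
With the supply zeroed, R_top and R_bot appear in parallel from the tap: R_th = R_top‖R_bot = (18.0 × 2.94)/20.94 = 2.53 kΩ.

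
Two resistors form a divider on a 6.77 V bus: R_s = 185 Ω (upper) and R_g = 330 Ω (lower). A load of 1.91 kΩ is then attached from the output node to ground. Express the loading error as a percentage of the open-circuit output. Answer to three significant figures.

5.84 %

The divider's output (Thévenin) resistance is R_s‖R_g = 118.5 Ω.
Fractional drop under load = R_th/(R_th + R_L) = 118.5 / (118.5 + 1910) = 0.05844.
So the output falls by 5.84 %.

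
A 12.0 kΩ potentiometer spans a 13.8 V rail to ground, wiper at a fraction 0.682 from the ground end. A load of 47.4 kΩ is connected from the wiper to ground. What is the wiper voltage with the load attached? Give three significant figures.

V ≈ 8.92 V

The wiper splits the pot into (1−α)R = 3.816 kΩ above and αR = 8.184 kΩ below.
Lower section ‖ load = 6.979 kΩ.
V_wiper = 13.8 × 6.979/(3.816 + 6.979) = 8.92 V.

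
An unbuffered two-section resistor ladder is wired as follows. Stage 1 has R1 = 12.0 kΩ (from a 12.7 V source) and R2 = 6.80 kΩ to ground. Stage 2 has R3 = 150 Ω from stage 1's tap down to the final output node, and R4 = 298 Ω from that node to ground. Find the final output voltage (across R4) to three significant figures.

Stage 2 presents R3+R4 = 448.0 Ω as a load on stage 1's tap.
Stage 1's lower leg becomes R2‖(R3+R4) = 420.3 Ω, so V_mid = 12.7 × 420.3/12420 = 0.4298 V.
Stage 2 is itself unloaded: V_out = V_mid × R4/(R3+R4) = 0.4298 × 298/448.0 = 0.286 V.

V_out ≈ 0.286 V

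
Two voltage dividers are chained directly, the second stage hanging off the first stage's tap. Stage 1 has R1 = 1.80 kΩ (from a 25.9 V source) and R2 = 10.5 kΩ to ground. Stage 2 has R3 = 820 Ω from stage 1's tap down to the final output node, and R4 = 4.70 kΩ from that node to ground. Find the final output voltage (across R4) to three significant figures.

V_out ≈ 14.7 V

Stage 2 presents R3+R4 = 5520 Ω as a load on stage 1's tap.
Stage 1's lower leg becomes R2‖(R3+R4) = 3618 Ω, so V_mid = 25.9 × 3618/5418 = 17.30 V.
Stage 2 is itself unloaded: V_out = V_mid × R4/(R3+R4) = 17.30 × 4700/5520 = 14.7 V.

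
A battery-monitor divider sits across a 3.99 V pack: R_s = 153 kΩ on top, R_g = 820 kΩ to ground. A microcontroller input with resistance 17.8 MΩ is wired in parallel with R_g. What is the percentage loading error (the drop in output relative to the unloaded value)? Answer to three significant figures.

The divider's output (Thévenin) resistance is R_s‖R_g = 128.9 kΩ.
Fractional drop under load = R_th/(R_th + R_L) = 128.9 / (128.9 + 17800) = 0.007192.
So the output falls by 0.719 %.

0.719 %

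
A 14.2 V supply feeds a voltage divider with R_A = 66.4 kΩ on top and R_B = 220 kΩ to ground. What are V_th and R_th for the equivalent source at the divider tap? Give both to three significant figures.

V_th is the open-circuit tap voltage: 14.2 × 220/(66.4 + 220) = 10.9 V.
With the supply zeroed, R_A and R_B appear in parallel from the tap: R_th = R_A‖R_B = (66.4 × 220)/286.4 = 51.0 kΩ.

V_th = 10.9 V, R_th = 51.0 kΩ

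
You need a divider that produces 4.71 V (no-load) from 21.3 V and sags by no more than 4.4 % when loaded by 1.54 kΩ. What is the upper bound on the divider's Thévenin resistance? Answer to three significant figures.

R_th ≤ 70.9 Ω

Loading drop = R_th/(R_th + R_L) ≤ 0.0440, so R_th ≤ R_L · ε/(1−ε) = 1.54 kΩ × 0.0440/0.9560 = 70.9 Ω.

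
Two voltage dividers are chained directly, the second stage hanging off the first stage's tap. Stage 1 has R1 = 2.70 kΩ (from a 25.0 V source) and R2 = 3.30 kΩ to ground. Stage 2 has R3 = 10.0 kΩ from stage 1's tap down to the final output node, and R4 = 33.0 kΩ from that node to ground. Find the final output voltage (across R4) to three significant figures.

Stage 2 presents R3+R4 = 43.00 kΩ as a load on stage 1's tap.
Stage 1's lower leg becomes R2‖(R3+R4) = 3.065 kΩ, so V_mid = 25.0 × 3.065/5.765 = 13.29 V.
Stage 2 is itself unloaded: V_out = V_mid × R4/(R3+R4) = 13.29 × 33.0/43.00 = 10.2 V.

V_out ≈ 10.2 V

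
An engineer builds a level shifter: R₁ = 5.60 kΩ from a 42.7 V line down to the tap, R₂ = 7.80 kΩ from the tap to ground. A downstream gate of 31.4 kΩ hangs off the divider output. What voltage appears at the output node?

V_out ≈ 22.5 V

The load sits in parallel with R₂: R₂‖R_L = (7.80 × 31.4) / (7.80 + 31.4) = 6.248 kΩ.
V_out = 42.7 × 6.248 / (5.60 + 6.248) = 42.7 × 6.248/11.85 = 22.5 V.
(Unloaded it would have been 24.9 V.)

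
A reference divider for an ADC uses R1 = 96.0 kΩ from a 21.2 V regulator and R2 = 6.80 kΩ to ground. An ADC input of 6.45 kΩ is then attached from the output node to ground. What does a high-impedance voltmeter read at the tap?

V_out ≈ 0.707 V

The load sits in parallel with R2: R2‖R_L = (6.80 × 6.45) / (6.80 + 6.45) = 3.310 kΩ.
V_out = 21.2 × 3.310 / (96.0 + 3.310) = 21.2 × 3.310/99.31 = 0.707 V.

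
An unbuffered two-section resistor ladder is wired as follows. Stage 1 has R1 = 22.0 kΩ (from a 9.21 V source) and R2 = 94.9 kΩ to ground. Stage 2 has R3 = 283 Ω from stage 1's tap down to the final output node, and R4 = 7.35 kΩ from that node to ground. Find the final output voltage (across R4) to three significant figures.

V_out ≈ 2.16 V

Stage 2 presents R3+R4 = 7633 Ω as a load on stage 1's tap.
Stage 1's lower leg becomes R2‖(R3+R4) = 7065 Ω, so V_mid = 9.21 × 7065/29060 = 2.239 V.
Stage 2 is itself unloaded: V_out = V_mid × R4/(R3+R4) = 2.239 × 7350/7633 = 2.16 V.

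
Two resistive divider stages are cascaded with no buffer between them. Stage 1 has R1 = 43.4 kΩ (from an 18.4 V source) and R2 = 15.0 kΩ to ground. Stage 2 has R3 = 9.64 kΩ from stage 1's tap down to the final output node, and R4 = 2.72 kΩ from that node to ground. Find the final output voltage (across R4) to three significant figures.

Stage 2 presents R3+R4 = 12.36 kΩ as a load on stage 1's tap.
Stage 1's lower leg becomes R2‖(R3+R4) = 6.776 kΩ, so V_mid = 18.4 × 6.776/50.18 = 2.485 V.
Stage 2 is itself unloaded: V_out = V_mid × R4/(R3+R4) = 2.485 × 2.72/12.36 = 0.547 V.

V_out ≈ 0.547 V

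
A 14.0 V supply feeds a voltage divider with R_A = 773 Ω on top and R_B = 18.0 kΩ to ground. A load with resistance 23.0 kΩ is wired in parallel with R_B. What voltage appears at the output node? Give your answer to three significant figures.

The load sits in parallel with R_B: R_B‖R_L = (18000 × 23000) / (18000 + 23000) = 10100 Ω.
V_out = 14.0 × 10100 / (773 + 10100) = 14.0 × 10100/10870 = 13.0 V.

V_out ≈ 13.0 V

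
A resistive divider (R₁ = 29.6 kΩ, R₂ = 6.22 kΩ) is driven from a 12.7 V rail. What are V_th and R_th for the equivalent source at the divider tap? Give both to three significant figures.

V_th = 2.21 V, R_th = 5.14 kΩ

V_th is the open-circuit tap voltage: 12.7 × 6.22/(29.6 + 6.22) = 2.21 V.
With the supply zeroed, R₁ and R₂ appear in parallel from the tap: R_th = R₁‖R₂ = (29.6 × 6.22)/35.82 = 5.14 kΩ.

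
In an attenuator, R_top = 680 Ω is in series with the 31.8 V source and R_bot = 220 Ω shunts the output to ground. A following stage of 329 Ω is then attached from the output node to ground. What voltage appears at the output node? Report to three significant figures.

The load sits in parallel with R_bot: R_bot‖R_L = (220 × 329) / (220 + 329) = 131.8 Ω.
V_out = 31.8 × 131.8 / (680 + 131.8) = 31.8 × 131.8/811.8 = 5.16 V.

V_out ≈ 5.16 V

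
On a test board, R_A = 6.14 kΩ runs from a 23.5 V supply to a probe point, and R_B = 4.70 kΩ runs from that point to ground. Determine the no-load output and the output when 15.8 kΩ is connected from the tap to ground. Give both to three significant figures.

Unloaded: 10.2 V; loaded: 8.72 V

Open-circuit: V = 23.5 × 4.70/(6.14 + 4.70) = 10.2 V.
With the load, R_B becomes R_B‖R_L = 3.622 kΩ, so V = 23.5 × 3.622/9.762 = 8.72 V.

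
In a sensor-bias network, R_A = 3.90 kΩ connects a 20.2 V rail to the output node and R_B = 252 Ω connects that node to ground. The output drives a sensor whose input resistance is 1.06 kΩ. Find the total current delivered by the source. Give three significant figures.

I ≈ 4.92 mA

R_B‖R_L = 203.6 Ω, so the source sees R_A + R_B‖R_L = 4104 Ω.
I = 20.2 V / 4104 Ω = 4.92 mA.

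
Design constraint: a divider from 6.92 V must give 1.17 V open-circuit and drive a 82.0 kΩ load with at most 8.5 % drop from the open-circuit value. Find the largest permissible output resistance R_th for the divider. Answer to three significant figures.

R_th ≤ 7.62 kΩ

Loading drop = R_th/(R_th + R_L) ≤ 0.0850, so R_th ≤ R_L · ε/(1−ε) = 82.0 kΩ × 0.0850/0.9150 = 7.62 kΩ.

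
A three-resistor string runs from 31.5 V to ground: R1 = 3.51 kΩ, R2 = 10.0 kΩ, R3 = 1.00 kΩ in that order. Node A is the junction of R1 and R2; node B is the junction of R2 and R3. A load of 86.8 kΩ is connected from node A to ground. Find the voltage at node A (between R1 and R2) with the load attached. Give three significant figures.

V ≈ 23.2 V

Below node A the series string R2+R3 = 11.00 kΩ sits in parallel with the 86.8 kΩ load: 9.763 kΩ.
V_A = 31.5 × 9.763/(3.51 + 9.763) = 23.2 V.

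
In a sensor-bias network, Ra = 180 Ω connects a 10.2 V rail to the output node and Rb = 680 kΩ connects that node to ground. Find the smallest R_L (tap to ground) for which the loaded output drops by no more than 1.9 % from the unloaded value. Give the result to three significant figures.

Output resistance R_th = Ra‖Rb = (180 × 680000)/680200 = 180.0 Ω.
The fractional drop is R_th/(R_th + R_L); requiring this ≤ 0.0190 gives R_L ≥ R_th(1/0.0190 − 1) = 180.0 × 51.63 = 9.29 kΩ.

R_L(min) ≈ 9.29 kΩ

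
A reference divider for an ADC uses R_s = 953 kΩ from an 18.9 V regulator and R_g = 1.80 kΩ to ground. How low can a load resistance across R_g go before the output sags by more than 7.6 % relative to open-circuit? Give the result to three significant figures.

Output resistance R_th = R_s‖R_g = (953 × 1.80)/954.8 = 1.797 kΩ.
The fractional drop is R_th/(R_th + R_L); requiring this ≤ 0.0760 gives R_L ≥ R_th(1/0.0760 − 1) = 1.797 × 12.16 = 21.8 kΩ.

R_L(min) ≈ 21.8 kΩ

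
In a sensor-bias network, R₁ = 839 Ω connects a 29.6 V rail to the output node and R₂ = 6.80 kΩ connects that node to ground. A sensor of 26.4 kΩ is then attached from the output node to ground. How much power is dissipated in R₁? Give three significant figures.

P ≈ 18.8 mW

Total resistance from the source is R₁ + (R₂‖R_L) = 6246 Ω, so I = 29.6/6246 Ω = 4.739 mA.
P = I²·R₁ = (4.739 mA)² × 839 Ω = 18.8 mW.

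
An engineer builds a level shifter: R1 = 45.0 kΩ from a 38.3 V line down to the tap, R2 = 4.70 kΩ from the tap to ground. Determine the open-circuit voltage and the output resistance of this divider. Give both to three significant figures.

V_th = 3.62 V, R_th = 4.26 kΩ

V_th is the open-circuit tap voltage: 38.3 × 4.70/(45.0 + 4.70) = 3.62 V.
With the supply zeroed, R1 and R2 appear in parallel from the tap: R_th = R1‖R2 = (45.0 × 4.70)/49.70 = 4.26 kΩ.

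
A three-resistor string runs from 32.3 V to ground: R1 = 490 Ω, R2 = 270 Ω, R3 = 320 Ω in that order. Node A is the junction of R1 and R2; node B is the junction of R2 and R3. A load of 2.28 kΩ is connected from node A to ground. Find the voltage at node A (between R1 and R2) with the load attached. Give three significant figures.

V ≈ 15.8 V

Below node A the series string R2+R3 = 590.0 Ω sits in parallel with the 2280 Ω load: 468.7 Ω.
V_A = 32.3 × 468.7/(490 + 468.7) = 15.8 V.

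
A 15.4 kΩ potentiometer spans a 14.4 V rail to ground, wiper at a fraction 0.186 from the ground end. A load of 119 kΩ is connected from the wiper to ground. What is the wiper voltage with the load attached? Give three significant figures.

The wiper splits the pot into (1−α)R = 12.54 kΩ above and αR = 2.864 kΩ below.
Lower section ‖ load = 2.797 kΩ.
V_wiper = 14.4 × 2.797/(12.54 + 2.797) = 2.63 V.

V ≈ 2.63 V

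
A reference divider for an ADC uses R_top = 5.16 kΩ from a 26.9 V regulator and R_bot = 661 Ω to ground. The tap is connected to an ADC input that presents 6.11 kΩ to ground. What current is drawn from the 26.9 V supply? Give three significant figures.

R_bot‖R_L = 596.5 Ω, so the source sees R_top + R_bot‖R_L = 5756 Ω.
I = 26.9 V / 5756 Ω = 4.67 mA.

I ≈ 4.67 mA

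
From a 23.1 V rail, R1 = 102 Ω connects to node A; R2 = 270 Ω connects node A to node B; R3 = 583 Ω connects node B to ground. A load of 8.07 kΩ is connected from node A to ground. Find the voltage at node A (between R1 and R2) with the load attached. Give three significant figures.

Below node A the series string R2+R3 = 853.0 Ω sits in parallel with the 8070 Ω load: 771.5 Ω.
V_A = 23.1 × 771.5/(102 + 771.5) = 20.4 V.

V ≈ 20.4 V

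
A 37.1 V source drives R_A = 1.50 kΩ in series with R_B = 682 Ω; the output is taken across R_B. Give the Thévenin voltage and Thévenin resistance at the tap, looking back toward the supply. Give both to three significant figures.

V_th = 11.6 V, R_th = 469 Ω

V_th is the open-circuit tap voltage: 37.1 × 682/(1500 + 682) = 11.6 V.
With the supply zeroed, R_A and R_B appear in parallel from the tap: R_th = R_A‖R_B = (1500 × 682)/2182 = 469 Ω.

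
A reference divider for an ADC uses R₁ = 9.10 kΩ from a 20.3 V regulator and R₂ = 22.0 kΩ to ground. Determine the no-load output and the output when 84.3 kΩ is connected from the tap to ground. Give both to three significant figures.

Open-circuit: V = 20.3 × 22.0/(9.10 + 22.0) = 14.4 V.
With the load, R₂ becomes R₂‖R_L = 17.45 kΩ, so V = 20.3 × 17.45/26.55 = 13.3 V.

Unloaded: 14.4 V; loaded: 13.3 V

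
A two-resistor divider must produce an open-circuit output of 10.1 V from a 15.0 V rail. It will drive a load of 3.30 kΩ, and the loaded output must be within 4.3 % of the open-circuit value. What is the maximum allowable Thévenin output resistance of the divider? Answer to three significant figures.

R_th ≤ 148 Ω

Loading drop = R_th/(R_th + R_L) ≤ 0.0430, so R_th ≤ R_L · ε/(1−ε) = 3.30 kΩ × 0.0430/0.9570 = 148 Ω.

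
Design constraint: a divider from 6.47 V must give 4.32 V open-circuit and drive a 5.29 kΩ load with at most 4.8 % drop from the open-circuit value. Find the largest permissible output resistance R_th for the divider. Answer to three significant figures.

Loading drop = R_th/(R_th + R_L) ≤ 0.0480, so R_th ≤ R_L · ε/(1−ε) = 5.29 kΩ × 0.0480/0.9520 = 267 Ω.
(Any R1, R2 with R2/(R1+R2) = 0.668 and R1‖R2 ≤ 267 Ω will meet the spec.)

R_th ≤ 267 Ω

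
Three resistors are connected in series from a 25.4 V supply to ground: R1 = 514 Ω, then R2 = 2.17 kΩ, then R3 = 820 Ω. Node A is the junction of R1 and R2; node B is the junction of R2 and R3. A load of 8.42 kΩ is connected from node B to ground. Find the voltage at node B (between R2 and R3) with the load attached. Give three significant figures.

At node B, R3 is in parallel with the load: R3‖R_L = 747.2 Ω.
Below node A the resistance is R2 + (R3‖R_L) = 2917 Ω, so V_A = 25.4 × 2917/3431 = 21.60 V.
Then V_B = V_A × (R3‖R_L)/(R2 + R3‖R_L) = 21.60 × 747.2/2917 = 5.53 V.

V ≈ 5.53 V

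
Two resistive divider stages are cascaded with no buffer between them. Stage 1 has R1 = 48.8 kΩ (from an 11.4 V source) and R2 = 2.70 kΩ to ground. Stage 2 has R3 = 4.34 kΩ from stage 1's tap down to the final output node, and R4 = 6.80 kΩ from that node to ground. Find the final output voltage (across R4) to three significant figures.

Stage 2 presents R3+R4 = 11.14 kΩ as a load on stage 1's tap.
Stage 1's lower leg becomes R2‖(R3+R4) = 2.173 kΩ, so V_mid = 11.4 × 2.173/50.97 = 0.4860 V.
Stage 2 is itself unloaded: V_out = V_mid × R4/(R3+R4) = 0.4860 × 6.80/11.14 = 0.297 V.

V_out ≈ 0.297 V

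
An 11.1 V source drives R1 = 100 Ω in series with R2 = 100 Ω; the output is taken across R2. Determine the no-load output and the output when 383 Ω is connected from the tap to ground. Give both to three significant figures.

Open-circuit: V = 11.1 × 100/(100 + 100) = 5.55 V.
With the load, R2 becomes R2‖R_L = 79.30 Ω, so V = 11.1 × 79.30/179.3 = 4.91 V.

Unloaded: 5.55 V; loaded: 4.91 V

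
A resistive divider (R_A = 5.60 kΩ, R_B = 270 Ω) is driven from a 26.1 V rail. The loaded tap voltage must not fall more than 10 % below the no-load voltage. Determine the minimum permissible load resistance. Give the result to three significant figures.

Output resistance R_th = R_A‖R_B = (5600 × 270)/5870 = 257.6 Ω.
The fractional drop is R_th/(R_th + R_L); requiring this ≤ 0.100 gives R_L ≥ R_th(1/0.100 − 1) = 257.6 × 9.000 = 2.32 kΩ.

R_L(min) ≈ 2.32 kΩ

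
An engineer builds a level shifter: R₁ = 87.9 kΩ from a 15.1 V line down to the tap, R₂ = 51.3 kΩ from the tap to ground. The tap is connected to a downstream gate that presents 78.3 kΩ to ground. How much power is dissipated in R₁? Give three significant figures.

P ≈ 1.42 mW

Total resistance from the source is R₁ + (R₂‖R_L) = 118.9 kΩ, so I = 15.1/118.9 kΩ = 0.1270 mA.
P = I²·R₁ = (0.1270 mA)² × 87.9 kΩ = 1.42 mW.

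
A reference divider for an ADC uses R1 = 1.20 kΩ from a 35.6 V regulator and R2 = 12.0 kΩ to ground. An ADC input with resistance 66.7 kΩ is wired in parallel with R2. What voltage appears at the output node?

V_out ≈ 31.8 V

The load sits in parallel with R2: R2‖R_L = (12.0 × 66.7) / (12.0 + 66.7) = 10.17 kΩ.
V_out = 35.6 × 10.17 / (1.20 + 10.17) = 35.6 × 10.17/11.37 = 31.8 V.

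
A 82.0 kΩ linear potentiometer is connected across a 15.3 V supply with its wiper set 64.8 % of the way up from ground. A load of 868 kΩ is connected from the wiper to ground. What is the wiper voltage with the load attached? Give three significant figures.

The wiper splits the pot into (1−α)R = 28.86 kΩ above and αR = 53.14 kΩ below.
Lower section ‖ load = 50.07 kΩ.
V_wiper = 15.3 × 50.07/(28.86 + 50.07) = 9.71 V.

V ≈ 9.71 V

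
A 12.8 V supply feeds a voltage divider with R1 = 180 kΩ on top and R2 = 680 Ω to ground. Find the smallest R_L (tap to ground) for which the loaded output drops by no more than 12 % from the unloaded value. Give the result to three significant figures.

R_L(min) ≈ 4.97 kΩ

Output resistance R_th = R1‖R2 = (180000 × 680)/180700 = 677.4 Ω.
The fractional drop is R_th/(R_th + R_L); requiring this ≤ 0.120 gives R_L ≥ R_th(1/0.120 − 1) = 677.4 × 7.333 = 4.97 kΩ.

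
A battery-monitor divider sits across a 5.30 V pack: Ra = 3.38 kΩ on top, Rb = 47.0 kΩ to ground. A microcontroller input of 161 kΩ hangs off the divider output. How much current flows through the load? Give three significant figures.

I_L ≈ 0.0301 mA

Rb‖R_L = 36.38 kΩ; V_out = 5.30 × 36.38/39.76 = 4.849 V.
I_L = V_out / R_L = 4.849 / 161 kΩ = 0.0301 mA.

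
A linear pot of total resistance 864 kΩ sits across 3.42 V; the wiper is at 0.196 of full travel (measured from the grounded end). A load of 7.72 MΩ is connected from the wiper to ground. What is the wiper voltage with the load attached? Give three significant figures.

The wiper splits the pot into (1−α)R = 694.7 kΩ above and αR = 169.3 kΩ below.
Lower section ‖ load = 165.7 kΩ.
V_wiper = 3.42 × 165.7/(694.7 + 165.7) = 0.659 V.

V ≈ 0.659 V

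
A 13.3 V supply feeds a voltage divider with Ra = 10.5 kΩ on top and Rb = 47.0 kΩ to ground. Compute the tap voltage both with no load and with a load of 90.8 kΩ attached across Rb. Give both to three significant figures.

Open-circuit: V = 13.3 × 47.0/(10.5 + 47.0) = 10.9 V.
With the load, Rb becomes Rb‖R_L = 30.97 kΩ, so V = 13.3 × 30.97/41.47 = 9.93 V.

Unloaded: 10.9 V; loaded: 9.93 V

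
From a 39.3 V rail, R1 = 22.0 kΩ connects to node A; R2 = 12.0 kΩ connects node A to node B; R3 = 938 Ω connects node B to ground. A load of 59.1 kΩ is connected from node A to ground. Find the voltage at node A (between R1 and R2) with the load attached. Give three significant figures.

Below node A the series string R2+R3 = 12940 Ω sits in parallel with the 59100 Ω load: 10610 Ω.
V_A = 39.3 × 10610/(22000 + 10610) = 12.8 V.

V ≈ 12.8 V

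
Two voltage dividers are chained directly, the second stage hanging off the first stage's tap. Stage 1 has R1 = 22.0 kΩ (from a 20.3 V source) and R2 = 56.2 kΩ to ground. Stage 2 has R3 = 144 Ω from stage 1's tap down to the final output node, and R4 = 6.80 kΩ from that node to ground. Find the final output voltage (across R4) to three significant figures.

Stage 2 presents R3+R4 = 6944 Ω as a load on stage 1's tap.
Stage 1's lower leg becomes R2‖(R3+R4) = 6180 Ω, so V_mid = 20.3 × 6180/28180 = 4.452 V.
Stage 2 is itself unloaded: V_out = V_mid × R4/(R3+R4) = 4.452 × 6800/6944 = 4.36 V.

V_out ≈ 4.36 V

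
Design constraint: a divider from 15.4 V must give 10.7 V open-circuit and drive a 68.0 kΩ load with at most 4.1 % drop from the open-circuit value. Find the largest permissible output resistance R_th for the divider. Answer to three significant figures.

Loading drop = R_th/(R_th + R_L) ≤ 0.0410, so R_th ≤ R_L · ε/(1−ε) = 68.0 kΩ × 0.0410/0.9590 = 2.91 kΩ.

R_th ≤ 2.91 kΩ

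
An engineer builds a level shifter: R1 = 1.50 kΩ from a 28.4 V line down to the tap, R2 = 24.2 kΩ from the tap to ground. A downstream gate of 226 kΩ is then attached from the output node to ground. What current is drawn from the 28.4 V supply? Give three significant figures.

R2‖R_L = 21.86 kΩ, so the source sees R1 + R2‖R_L = 23.36 kΩ.
I = 28.4 V / 23.36 kΩ = 1.22 mA.

I ≈ 1.22 mA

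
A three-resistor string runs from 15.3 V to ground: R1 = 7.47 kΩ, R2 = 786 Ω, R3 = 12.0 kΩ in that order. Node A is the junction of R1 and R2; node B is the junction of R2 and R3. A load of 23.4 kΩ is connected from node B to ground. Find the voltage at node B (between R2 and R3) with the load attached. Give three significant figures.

At node B, R3 is in parallel with the load: R3‖R_L = 7932 Ω.
Below node A the resistance is R2 + (R3‖R_L) = 8718 Ω, so V_A = 15.3 × 8718/16190 = 8.240 V.
Then V_B = V_A × (R3‖R_L)/(R2 + R3‖R_L) = 8.240 × 7932/8718 = 7.50 V.

V ≈ 7.50 V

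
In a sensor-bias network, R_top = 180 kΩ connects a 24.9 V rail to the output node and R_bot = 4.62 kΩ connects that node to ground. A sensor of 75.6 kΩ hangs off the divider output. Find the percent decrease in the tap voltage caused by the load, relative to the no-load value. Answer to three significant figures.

5.62 %

The divider's output (Thévenin) resistance is R_top‖R_bot = 4.504 kΩ.
Fractional drop under load = R_th/(R_th + R_L) = 4.504 / (4.504 + 75.6) = 0.05623.
So the output falls by 5.62 %.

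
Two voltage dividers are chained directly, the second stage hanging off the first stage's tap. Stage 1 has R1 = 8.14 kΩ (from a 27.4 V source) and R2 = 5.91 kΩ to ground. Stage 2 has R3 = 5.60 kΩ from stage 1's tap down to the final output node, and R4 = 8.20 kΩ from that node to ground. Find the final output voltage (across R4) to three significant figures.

V_out ≈ 5.49 V

Stage 2 presents R3+R4 = 13.80 kΩ as a load on stage 1's tap.
Stage 1's lower leg becomes R2‖(R3+R4) = 4.138 kΩ, so V_mid = 27.4 × 4.138/12.28 = 9.234 V.
Stage 2 is itself unloaded: V_out = V_mid × R4/(R3+R4) = 9.234 × 8.20/13.80 = 5.49 V.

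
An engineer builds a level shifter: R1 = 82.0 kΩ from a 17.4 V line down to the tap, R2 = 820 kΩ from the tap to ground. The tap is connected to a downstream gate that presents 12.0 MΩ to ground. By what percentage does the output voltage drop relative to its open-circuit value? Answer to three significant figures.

0.617 %

The divider's output (Thévenin) resistance is R1‖R2 = 74.55 kΩ.
Fractional drop under load = R_th/(R_th + R_L) = 74.55 / (74.55 + 12000) = 0.006174.
So the output falls by 0.617 %.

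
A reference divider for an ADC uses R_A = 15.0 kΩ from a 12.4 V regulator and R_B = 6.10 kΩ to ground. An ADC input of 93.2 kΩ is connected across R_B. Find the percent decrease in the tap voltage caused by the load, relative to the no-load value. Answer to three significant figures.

The divider's output (Thévenin) resistance is R_A‖R_B = 4.336 kΩ.
Fractional drop under load = R_th/(R_th + R_L) = 4.336 / (4.336 + 93.2) = 0.04446.
So the output falls by 4.45 %.

4.45 %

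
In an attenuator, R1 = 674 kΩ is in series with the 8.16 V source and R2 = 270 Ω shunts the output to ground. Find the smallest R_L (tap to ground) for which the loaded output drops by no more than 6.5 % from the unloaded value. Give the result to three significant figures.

Output resistance R_th = R1‖R2 = (674000 × 270)/674300 = 269.9 Ω.
The fractional drop is R_th/(R_th + R_L); requiring this ≤ 0.0650 gives R_L ≥ R_th(1/0.0650 − 1) = 269.9 × 14.38 = 3.88 kΩ.

R_L(min) ≈ 3.88 kΩ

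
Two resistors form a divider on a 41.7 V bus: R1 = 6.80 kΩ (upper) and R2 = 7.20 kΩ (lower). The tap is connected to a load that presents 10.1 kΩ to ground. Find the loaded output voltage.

V_out ≈ 15.9 V

The load sits in parallel with R2: R2‖R_L = (7.20 × 10.1) / (7.20 + 10.1) = 4.203 kΩ.
V_out = 41.7 × 4.203 / (6.80 + 4.203) = 41.7 × 4.203/11.00 = 15.9 V.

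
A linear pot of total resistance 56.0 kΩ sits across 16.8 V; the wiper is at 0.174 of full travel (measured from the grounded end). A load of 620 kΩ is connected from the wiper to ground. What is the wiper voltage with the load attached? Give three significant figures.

The wiper splits the pot into (1−α)R = 46.26 kΩ above and αR = 9.744 kΩ below.
Lower section ‖ load = 9.593 kΩ.
V_wiper = 16.8 × 9.593/(46.26 + 9.593) = 2.89 V.

V ≈ 2.89 V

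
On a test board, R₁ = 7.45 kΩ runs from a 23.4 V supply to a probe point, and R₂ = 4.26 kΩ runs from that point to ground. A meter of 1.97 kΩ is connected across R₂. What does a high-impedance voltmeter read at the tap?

The load sits in parallel with R₂: R₂‖R_L = (4.26 × 1.97) / (4.26 + 1.97) = 1.347 kΩ.
V_out = 23.4 × 1.347 / (7.45 + 1.347) = 23.4 × 1.347/8.797 = 3.58 V.

V_out ≈ 3.58 V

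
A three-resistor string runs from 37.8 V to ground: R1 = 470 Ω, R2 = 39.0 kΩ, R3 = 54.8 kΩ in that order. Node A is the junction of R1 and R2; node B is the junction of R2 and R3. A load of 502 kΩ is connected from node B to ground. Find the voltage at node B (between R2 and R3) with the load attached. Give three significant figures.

At node B, R3 is in parallel with the load: R3‖R_L = 49410 Ω.
Below node A the resistance is R2 + (R3‖R_L) = 88410 Ω, so V_A = 37.8 × 88410/88880 = 37.60 V.
Then V_B = V_A × (R3‖R_L)/(R2 + R3‖R_L) = 37.60 × 49410/88410 = 21.0 V.

V ≈ 21.0 V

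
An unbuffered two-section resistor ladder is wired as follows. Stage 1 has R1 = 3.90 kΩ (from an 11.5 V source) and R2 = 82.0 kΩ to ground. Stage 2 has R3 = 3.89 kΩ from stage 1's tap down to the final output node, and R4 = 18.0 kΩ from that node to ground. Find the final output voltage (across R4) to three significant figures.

Stage 2 presents R3+R4 = 21.89 kΩ as a load on stage 1's tap.
Stage 1's lower leg becomes R2‖(R3+R4) = 17.28 kΩ, so V_mid = 11.5 × 17.28/21.18 = 9.382 V.
Stage 2 is itself unloaded: V_out = V_mid × R4/(R3+R4) = 9.382 × 18.0/21.89 = 7.71 V.

V_out ≈ 7.71 V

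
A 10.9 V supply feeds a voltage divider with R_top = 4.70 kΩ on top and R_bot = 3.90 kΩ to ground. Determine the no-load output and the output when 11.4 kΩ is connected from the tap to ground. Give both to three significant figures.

Unloaded: 4.94 V; loaded: 4.16 V

Open-circuit: V = 10.9 × 3.90/(4.70 + 3.90) = 4.94 V.
With the load, R_bot becomes R_bot‖R_L = 2.906 kΩ, so V = 10.9 × 2.906/7.606 = 4.16 V.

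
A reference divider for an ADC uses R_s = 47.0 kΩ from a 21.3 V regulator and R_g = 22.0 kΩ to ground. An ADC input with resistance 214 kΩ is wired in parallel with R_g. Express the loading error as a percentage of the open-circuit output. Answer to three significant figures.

6.54 %

The divider's output (Thévenin) resistance is R_s‖R_g = 14.99 kΩ.
Fractional drop under load = R_th/(R_th + R_L) = 14.99 / (14.99 + 214) = 0.06544.
So the output falls by 6.54 %.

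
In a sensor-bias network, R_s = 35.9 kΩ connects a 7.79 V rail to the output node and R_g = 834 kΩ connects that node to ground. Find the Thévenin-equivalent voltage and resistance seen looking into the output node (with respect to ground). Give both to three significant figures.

V_th is the open-circuit tap voltage: 7.79 × 834/(35.9 + 834) = 7.47 V.
With the supply zeroed, R_s and R_g appear in parallel from the tap: R_th = R_s‖R_g = (35.9 × 834)/869.9 = 34.4 kΩ.

V_th = 7.47 V, R_th = 34.4 kΩ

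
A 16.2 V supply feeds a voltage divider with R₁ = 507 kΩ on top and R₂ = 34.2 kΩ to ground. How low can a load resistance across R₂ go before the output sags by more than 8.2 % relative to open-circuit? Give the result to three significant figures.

R_L(min) ≈ 359 kΩ

Output resistance R_th = R₁‖R₂ = (507 × 34.2)/541.2 = 32.04 kΩ.
The fractional drop is R_th/(R_th + R_L); requiring this ≤ 0.0820 gives R_L ≥ R_th(1/0.0820 − 1) = 32.04 × 11.20 = 359 kΩ.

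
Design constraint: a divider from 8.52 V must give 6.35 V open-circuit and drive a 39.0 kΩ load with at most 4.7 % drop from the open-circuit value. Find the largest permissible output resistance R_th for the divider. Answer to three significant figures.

Loading drop = R_th/(R_th + R_L) ≤ 0.0470, so R_th ≤ R_L · ε/(1−ε) = 39.0 kΩ × 0.0470/0.9530 = 1.92 kΩ.
(Any R1, R2 with R2/(R1+R2) = 0.745 and R1‖R2 ≤ 1.92 kΩ will meet the spec.)

R_th ≤ 1.92 kΩ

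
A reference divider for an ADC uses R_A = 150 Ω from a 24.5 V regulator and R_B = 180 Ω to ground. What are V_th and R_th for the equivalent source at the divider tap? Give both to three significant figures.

V_th = 13.4 V, R_th = 81.8 Ω

V_th is the open-circuit tap voltage: 24.5 × 180/(150 + 180) = 13.4 V.
With the supply zeroed, R_A and R_B appear in parallel from the tap: R_th = R_A‖R_B = (150 × 180)/330.0 = 81.8 Ω.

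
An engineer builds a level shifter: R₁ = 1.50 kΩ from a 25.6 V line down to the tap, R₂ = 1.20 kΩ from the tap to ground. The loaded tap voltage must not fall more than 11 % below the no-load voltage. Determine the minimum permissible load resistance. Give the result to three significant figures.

R_L(min) ≈ 5.39 kΩ

Output resistance R_th = R₁‖R₂ = (1500 × 1200)/2700 = 666.7 Ω.
The fractional drop is R_th/(R_th + R_L); requiring this ≤ 0.110 gives R_L ≥ R_th(1/0.110 − 1) = 666.7 × 8.091 = 5.39 kΩ.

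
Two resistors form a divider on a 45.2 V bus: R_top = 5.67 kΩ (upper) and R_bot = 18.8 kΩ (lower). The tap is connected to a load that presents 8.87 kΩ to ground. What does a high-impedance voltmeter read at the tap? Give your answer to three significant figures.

The load sits in parallel with R_bot: R_bot‖R_L = (18.8 × 8.87) / (18.8 + 8.87) = 6.027 kΩ.
V_out = 45.2 × 6.027 / (5.67 + 6.027) = 45.2 × 6.027/11.70 = 23.3 V.

V_out ≈ 23.3 V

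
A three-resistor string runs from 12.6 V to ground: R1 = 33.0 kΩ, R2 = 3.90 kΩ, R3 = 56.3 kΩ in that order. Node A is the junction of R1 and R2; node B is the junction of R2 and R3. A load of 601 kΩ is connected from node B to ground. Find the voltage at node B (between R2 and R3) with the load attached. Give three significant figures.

At node B, R3 is in parallel with the load: R3‖R_L = 51.48 kΩ.
Below node A the resistance is R2 + (R3‖R_L) = 55.38 kΩ, so V_A = 12.6 × 55.38/88.38 = 7.895 V.
Then V_B = V_A × (R3‖R_L)/(R2 + R3‖R_L) = 7.895 × 51.48/55.38 = 7.34 V.

V ≈ 7.34 V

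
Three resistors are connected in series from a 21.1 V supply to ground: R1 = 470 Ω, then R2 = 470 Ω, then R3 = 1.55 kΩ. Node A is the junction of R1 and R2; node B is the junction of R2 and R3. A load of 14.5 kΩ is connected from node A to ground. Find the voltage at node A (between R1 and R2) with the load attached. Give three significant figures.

V ≈ 16.7 V

Below node A the series string R2+R3 = 2020 Ω sits in parallel with the 14500 Ω load: 1773 Ω.
V_A = 21.1 × 1773/(470 + 1773) = 16.7 V.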